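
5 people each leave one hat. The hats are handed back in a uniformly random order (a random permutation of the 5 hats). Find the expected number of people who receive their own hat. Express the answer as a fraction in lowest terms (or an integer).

1

Let Xᵢ = 1 if person i gets their own hat. For each i, P(Xᵢ=1) = 1/5.
By linearity of expectation, E[X₁+…+X_5] = 5·(1/5) = 1.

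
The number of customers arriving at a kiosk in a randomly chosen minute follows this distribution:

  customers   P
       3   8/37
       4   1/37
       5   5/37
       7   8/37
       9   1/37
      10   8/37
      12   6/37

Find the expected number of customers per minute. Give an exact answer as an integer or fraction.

270/37

E[X] = (8/37)·3 + (1/37)·4 + (5/37)·5 + (8/37)·7 + (1/37)·9 + (8/37)·10 + (6/37)·12
     = 270/37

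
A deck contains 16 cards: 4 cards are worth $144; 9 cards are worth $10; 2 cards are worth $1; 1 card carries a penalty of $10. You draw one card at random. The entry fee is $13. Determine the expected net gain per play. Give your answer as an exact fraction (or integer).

E[payout] = (4/16)·144 + (9/16)·10 + (2/16)·1 + (1/16)·(-10) = 329/8
Expected profit = 329/8 − 13 = 225/8

225/8 dollars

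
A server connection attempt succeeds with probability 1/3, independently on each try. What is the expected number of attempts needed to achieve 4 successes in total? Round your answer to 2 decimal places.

12.00

By linearity (sum of 4 independent geometric waits), E[trials] = 4/p = 4/(1/3) = 12.
≈ 12.00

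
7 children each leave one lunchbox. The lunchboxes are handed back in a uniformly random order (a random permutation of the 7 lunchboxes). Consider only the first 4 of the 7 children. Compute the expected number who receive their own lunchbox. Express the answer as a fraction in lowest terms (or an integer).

Let Xᵢ = 1 if person i gets their own lunchbox. For each i, P(Xᵢ=1) = 1/7.
By linearity of expectation, E[X₁+…+X_4] = 4·(1/7) = 4/7.

4/7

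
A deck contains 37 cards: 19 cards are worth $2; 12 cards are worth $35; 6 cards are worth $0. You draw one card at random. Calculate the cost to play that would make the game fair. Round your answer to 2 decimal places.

$12.38

E[payout] = (19/37)·2 + (12/37)·35 + (6/37)·0 = 458/37
Fair fee = E[payout] = 458/37 ≈ $12.38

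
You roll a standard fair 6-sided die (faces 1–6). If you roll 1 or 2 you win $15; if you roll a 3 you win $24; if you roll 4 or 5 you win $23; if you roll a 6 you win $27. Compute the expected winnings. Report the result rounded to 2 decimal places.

E[payout] = (1/3)·15 + (1/3)·23 + (1/6)·24 + (1/6)·27 = 127/6
≈ $21.17

$21.17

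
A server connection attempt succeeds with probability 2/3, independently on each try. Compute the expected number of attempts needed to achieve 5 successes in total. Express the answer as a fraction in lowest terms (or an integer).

By linearity (sum of 5 independent geometric waits), E[trials] = 5/p = 5/(2/3) = 15/2.

15/2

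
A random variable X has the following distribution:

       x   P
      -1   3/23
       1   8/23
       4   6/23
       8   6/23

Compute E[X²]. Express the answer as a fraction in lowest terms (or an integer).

E[X²] = (3/23)·1 + (8/23)·1 + (6/23)·16 + (6/23)·64
     = 491/23

491/23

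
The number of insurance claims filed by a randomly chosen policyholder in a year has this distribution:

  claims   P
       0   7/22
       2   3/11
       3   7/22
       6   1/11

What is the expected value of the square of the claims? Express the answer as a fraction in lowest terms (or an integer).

159/22

E[X²] = (7/22)·0 + (3/11)·4 + (7/22)·9 + (1/11)·36
     = 159/22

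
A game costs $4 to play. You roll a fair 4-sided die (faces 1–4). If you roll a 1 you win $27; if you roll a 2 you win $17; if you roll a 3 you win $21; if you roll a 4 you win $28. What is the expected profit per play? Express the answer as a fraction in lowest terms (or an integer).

E[payout] = (1/4)·17 + (1/4)·21 + (1/4)·27 + (1/4)·28 = 93/4
Expected profit = 93/4 − 4 = 77/4

77/4 dollars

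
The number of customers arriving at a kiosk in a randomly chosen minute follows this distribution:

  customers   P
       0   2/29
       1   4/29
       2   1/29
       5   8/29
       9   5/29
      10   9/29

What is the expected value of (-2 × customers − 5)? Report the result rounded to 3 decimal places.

E[-2x-5] = (2/29)·(-5) + (4/29)·(-7) + (1/29)·(-9) + (8/29)·(-15) + (5/29)·(-23) + (9/29)·(-25)
     = -507/29 ≈ -17.483

-17.483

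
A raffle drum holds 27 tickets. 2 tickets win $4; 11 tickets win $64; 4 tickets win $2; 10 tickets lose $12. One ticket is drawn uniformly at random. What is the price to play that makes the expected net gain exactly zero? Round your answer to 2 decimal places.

$22.22

E[payout] = (2/27)·4 + (11/27)·64 + (4/27)·2 + (10/27)·(-12) = 200/9
Fair fee = E[payout] = 200/9 ≈ $22.22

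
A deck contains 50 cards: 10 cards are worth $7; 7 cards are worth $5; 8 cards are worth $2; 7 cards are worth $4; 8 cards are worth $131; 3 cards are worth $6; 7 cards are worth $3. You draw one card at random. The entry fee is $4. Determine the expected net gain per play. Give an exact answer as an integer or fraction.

E[payout] = (10/50)·7 + (7/50)·5 + (8/50)·2 + (7/50)·4 + (8/50)·131 + (3/50)·6 + (7/50)·3 = 618/25
Expected profit = 618/25 − 4 = 518/25

518/25 dollars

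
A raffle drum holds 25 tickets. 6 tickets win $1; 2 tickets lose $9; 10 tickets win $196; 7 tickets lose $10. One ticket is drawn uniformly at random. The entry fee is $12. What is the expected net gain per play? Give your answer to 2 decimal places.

$63.12

E[payout] = (6/25)·1 + (2/25)·(-9) + (10/25)·196 + (7/25)·(-10) = 1878/25
Expected profit = 1878/25 − 12 = 1578/25 ≈ $63.12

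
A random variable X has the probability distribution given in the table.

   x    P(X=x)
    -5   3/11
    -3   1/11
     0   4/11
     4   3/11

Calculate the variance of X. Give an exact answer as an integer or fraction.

E[X] = (3/11)·(-5) + (1/11)·(-3) + (4/11)·0 + (3/11)·4 = -6/11
E[X²] = (3/11)·25 + (1/11)·9 + (4/11)·0 + (3/11)·16 = 12
Var(X) = 12 − (-6/11)² = 1416/121

1416/121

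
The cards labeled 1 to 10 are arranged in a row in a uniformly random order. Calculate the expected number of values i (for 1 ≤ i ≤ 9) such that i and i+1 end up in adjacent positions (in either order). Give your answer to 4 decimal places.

1.8000

For each i ∈ {1,…,9}, let Xᵢ = 1 if i and i+1 are adjacent. P(Xᵢ=1) = 2·(10−1)!/10! = 2/10.
By linearity, E[ΣXᵢ] = (9)·(2/10) = 9/5.
≈ 1.8000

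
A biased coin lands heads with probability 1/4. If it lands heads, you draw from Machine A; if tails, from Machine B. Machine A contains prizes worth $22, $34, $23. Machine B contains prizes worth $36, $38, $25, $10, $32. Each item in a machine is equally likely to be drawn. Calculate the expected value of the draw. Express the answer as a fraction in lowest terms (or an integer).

E[X | Machine A] = (22 + 34 + 23)/3 = 79/3
E[X | Machine B] = (36 + 38 + 25 + 10 + 32)/5 = 141/5
E[X] = (1/4)·79/3 + (3/4)·141/5 = 416/15

416/15 dollars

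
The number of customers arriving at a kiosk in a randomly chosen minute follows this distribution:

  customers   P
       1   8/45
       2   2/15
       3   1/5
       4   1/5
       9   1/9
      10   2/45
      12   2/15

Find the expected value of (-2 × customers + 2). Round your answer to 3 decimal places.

E[-2x+2] = (8/45)·0 + (2/15)·(-2) + (1/5)·(-4) + (1/5)·(-6) + (1/9)·(-16) + (2/45)·(-18) + (2/15)·(-22)
     = -70/9 ≈ -7.778

-7.778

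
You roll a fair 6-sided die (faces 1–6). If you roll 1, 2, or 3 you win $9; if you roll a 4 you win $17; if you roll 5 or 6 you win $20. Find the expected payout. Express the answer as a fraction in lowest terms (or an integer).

$14

E[payout] = (1/2)·9 + (1/6)·17 + (1/3)·20 = 14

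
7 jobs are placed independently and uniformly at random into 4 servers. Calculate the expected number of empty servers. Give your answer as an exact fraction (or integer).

Let Xⱼ=1 if server j is empty. P(Xⱼ=1) = ((4-1)/4)^7 = 2187/16384.
By linearity, E[#empty] = 4·2187/16384 = 2187/4096.

2187/4096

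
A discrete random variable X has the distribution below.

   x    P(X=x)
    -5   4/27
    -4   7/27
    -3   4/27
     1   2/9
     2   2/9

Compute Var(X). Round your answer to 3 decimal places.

7.877

E[X] = (4/27)·(-5) + (7/27)·(-4) + (4/27)·(-3) + (2/9)·1 + (2/9)·2 = -14/9
E[X²] = (4/27)·25 + (7/27)·16 + (4/27)·9 + (2/9)·1 + (2/9)·4 = 278/27
Var(X) = 278/27 − (-14/9)² = 638/81 ≈ 7.877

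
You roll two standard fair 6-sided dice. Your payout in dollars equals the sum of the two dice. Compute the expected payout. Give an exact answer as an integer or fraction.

$7

Distribution of the sum of the two dice: 2 w.p. 1/36, 3 w.p. 1/18, 4 w.p. 1/12, 5 w.p. 1/9, 6 w.p. 5/36, 7 w.p. 1/6, …
E[payout] = (1/36)·2 + (1/18)·3 + (1/12)·4 + (1/9)·5 + (5/36)·6 + (1/6)·7 + (5/36)·8 + (1/9)·9 + (1/12)·10 + (1/18)·11 + (1/36)·12 = 7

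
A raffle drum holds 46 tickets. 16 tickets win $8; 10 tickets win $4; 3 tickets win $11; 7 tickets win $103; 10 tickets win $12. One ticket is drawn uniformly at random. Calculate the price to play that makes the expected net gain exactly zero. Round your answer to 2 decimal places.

$22.65

E[payout] = (16/46)·8 + (10/46)·4 + (3/46)·11 + (7/46)·103 + (10/46)·12 = 521/23
Fair fee = E[payout] = 521/23 ≈ $22.65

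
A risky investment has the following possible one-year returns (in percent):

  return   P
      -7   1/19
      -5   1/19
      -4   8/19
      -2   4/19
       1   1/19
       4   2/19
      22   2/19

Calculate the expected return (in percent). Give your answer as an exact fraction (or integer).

1/19

E[X] = (1/19)·(-7) + (1/19)·(-5) + (8/19)·(-4) + (4/19)·(-2) + (1/19)·1 + (2/19)·4 + (2/19)·22
     = 1/19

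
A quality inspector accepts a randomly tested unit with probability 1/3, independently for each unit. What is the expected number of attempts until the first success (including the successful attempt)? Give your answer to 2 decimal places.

3.00

For a geometric distribution, E[trials] = 1/p = 1/(1/3) = 3.
≈ 3.00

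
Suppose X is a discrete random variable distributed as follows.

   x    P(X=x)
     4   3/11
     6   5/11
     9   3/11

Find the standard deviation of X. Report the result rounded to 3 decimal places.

1.863

E[X] = 69/11, E[X²] = 471/11
Var(X) = E[X²] − (E[X])² = 471/11 − 4761/121 = 420/121
SD(X) = √(420/121) ≈ 1.863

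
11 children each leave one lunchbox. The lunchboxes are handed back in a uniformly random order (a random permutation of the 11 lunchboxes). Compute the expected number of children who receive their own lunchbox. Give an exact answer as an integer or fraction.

1

Let Xᵢ = 1 if person i gets their own lunchbox. For each i, P(Xᵢ=1) = 1/11.
By linearity of expectation, E[X₁+…+X_11] = 11·(1/11) = 1.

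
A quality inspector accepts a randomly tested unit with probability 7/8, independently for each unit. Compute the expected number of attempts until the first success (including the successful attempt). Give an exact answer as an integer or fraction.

8/7

For a geometric distribution, E[trials] = 1/p = 1/(7/8) = 8/7.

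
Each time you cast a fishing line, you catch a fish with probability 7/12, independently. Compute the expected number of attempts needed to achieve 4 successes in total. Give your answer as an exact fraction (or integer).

48/7

By linearity (sum of 4 independent geometric waits), E[trials] = 4/p = 4/(7/12) = 48/7.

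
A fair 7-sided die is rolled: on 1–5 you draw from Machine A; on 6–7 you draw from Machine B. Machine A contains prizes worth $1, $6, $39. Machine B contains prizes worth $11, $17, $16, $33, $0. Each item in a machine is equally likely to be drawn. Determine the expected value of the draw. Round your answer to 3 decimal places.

E[X | Machine A] = (1 + 6 + 39)/3 = 46/3
E[X | Machine B] = (11 + 17 + 16 + 33 + 0)/5 = 77/5
E[X] = (5/7)·46/3 + (2/7)·77/5 = 1612/105 ≈ 15.352

$15.352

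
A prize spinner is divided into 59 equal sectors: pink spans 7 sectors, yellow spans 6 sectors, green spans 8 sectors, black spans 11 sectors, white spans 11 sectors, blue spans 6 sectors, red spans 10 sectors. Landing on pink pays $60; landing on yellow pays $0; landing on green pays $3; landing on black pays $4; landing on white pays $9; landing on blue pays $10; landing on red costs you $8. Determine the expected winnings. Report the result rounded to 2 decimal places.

$9.61

E[payout] = (7/59)·60 + (6/59)·0 + (8/59)·3 + (11/59)·4 + (11/59)·9 + (6/59)·10 + (10/59)·(-8) = 567/59
≈ $9.61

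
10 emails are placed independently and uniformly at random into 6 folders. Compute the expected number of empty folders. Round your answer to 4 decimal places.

Let Xⱼ=1 if folder j is empty. P(Xⱼ=1) = ((6-1)/6)^10 = 9765625/60466176.
By linearity, E[#empty] = 6·9765625/60466176 = 9765625/10077696.
≈ 0.9690

0.9690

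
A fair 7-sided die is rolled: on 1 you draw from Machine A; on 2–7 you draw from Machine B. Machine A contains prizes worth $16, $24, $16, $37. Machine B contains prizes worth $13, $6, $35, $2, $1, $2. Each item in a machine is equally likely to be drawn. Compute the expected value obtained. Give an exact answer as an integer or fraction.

47/4 dollars

E[X | Machine A] = (16 + 24 + 16 + 37)/4 = 93/4
E[X | Machine B] = (13 + 6 + 35 + 2 + 1 + 2)/6 = 59/6
E[X] = (1/7)·93/4 + (6/7)·59/6 = 47/4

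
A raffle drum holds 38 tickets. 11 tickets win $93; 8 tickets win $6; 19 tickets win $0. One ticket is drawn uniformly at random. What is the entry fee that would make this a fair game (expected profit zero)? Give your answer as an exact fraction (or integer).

E[payout] = (11/38)·93 + (8/38)·6 + (19/38)·0 = 1071/38
Fair fee = E[payout] = 1071/38

1071/38 dollars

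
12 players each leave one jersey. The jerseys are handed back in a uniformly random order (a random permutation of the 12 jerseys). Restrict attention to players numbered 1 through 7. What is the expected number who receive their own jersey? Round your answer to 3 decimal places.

Let Xᵢ = 1 if person i gets their own jersey. For each i, P(Xᵢ=1) = 1/12.
By linearity of expectation, E[X₁+…+X_7] = 7·(1/12) = 7/12.
≈ 0.583

0.583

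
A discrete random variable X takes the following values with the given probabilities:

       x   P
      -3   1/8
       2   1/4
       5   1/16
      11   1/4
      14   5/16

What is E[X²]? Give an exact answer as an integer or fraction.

E[X²] = (1/8)·9 + (1/4)·4 + (1/16)·25 + (1/4)·121 + (5/16)·196
     = 1523/16

1523/16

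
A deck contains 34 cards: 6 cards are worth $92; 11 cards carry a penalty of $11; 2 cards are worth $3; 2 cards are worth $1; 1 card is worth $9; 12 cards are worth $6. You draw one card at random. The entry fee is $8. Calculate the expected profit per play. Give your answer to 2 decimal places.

$7.29

E[payout] = (6/34)·92 + (11/34)·(-11) + (2/34)·3 + (2/34)·1 + (1/34)·9 + (12/34)·6 = 260/17
Expected profit = 260/17 − 8 = 124/17 ≈ $7.29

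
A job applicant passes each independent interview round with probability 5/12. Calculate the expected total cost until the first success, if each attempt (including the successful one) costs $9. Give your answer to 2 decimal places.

$21.60

E[#attempts] = 1/p = 12/5; E[cost] = 9·12/5 = 108/5.
≈ 21.60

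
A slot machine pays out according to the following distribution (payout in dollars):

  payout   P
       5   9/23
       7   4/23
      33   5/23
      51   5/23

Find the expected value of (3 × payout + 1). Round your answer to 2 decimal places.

E[3x+1] = (9/23)·16 + (4/23)·22 + (5/23)·100 + (5/23)·154
     = 1502/23 ≈ 65.30

65.30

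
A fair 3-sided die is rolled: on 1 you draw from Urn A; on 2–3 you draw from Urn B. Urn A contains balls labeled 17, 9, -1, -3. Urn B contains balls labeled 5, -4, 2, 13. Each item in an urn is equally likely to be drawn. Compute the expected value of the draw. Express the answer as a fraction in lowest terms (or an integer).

9/2

E[X | Urn A] = (17 + 9 − 1 − 3)/4 = 11/2
E[X | Urn B] = (5 − 4 + 2 + 13)/4 = 4
E[X] = (1/3)·11/2 + (2/3)·4 = 9/2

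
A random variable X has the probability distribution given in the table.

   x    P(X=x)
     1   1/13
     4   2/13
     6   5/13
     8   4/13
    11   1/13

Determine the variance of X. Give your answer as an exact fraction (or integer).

946/169

E[X] = (1/13)·1 + (2/13)·4 + (5/13)·6 + (4/13)·8 + (1/13)·11 = 82/13
E[X²] = (1/13)·1 + (2/13)·16 + (5/13)·36 + (4/13)·64 + (1/13)·121 = 590/13
Var(X) = 590/13 − (82/13)² = 946/169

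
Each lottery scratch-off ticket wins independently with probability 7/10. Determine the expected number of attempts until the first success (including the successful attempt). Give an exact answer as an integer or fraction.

For a geometric distribution, E[trials] = 1/p = 1/(7/10) = 10/7.

10/7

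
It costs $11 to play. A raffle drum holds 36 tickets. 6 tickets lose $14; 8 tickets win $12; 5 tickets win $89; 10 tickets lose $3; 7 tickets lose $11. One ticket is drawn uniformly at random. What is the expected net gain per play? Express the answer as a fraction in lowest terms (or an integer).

-23/18 dollars

E[payout] = (6/36)·(-14) + (8/36)·12 + (5/36)·89 + (10/36)·(-3) + (7/36)·(-11) = 175/18
Expected profit = 175/18 − 11 = -23/18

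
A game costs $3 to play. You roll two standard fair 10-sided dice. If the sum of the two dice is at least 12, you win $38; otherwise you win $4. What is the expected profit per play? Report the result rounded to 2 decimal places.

$16.30

E[payout] = (11/20)·4 + (9/20)·38 = 193/10
Expected profit = 193/10 − 3 = 163/10 ≈ $16.30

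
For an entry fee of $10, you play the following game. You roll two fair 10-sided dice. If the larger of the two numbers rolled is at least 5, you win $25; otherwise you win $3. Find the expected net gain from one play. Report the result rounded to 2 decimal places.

E[payout] = (4/25)·3 + (21/25)·25 = 537/25
Expected profit = 537/25 − 10 = 287/25 ≈ $11.48

$11.48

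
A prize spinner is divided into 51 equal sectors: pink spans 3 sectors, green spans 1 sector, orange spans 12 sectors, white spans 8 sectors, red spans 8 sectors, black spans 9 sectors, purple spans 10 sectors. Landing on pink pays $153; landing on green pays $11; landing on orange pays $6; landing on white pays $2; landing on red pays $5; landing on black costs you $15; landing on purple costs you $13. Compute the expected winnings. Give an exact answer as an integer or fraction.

E[payout] = (3/51)·153 + (1/51)·11 + (12/51)·6 + (8/51)·2 + (8/51)·5 + (9/51)·(-15) + (10/51)·(-13) = 111/17

111/17 dollars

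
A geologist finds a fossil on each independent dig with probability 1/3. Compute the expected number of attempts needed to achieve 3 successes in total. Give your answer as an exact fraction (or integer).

9

By linearity (sum of 3 independent geometric waits), E[trials] = 3/p = 3/(1/3) = 9.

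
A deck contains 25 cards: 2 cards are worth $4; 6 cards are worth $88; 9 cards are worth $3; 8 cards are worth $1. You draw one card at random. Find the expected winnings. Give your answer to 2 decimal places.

$22.84

E[payout] = (2/25)·4 + (6/25)·88 + (9/25)·3 + (8/25)·1 = 571/25
≈ $22.84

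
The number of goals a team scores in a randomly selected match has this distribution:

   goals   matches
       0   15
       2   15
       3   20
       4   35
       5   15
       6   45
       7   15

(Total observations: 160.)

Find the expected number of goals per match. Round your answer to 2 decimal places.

4.25

Total = 160, so P(goals=0) = 15/160, etc.
E[X] = (3/32)·0 + (3/32)·2 + (1/8)·3 + (7/32)·4 + (3/32)·5 + (9/32)·6 + (3/32)·7
     = 17/4 ≈ 4.25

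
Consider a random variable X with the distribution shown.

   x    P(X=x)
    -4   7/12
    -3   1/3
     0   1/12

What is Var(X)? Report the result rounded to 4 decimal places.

1.2222

E[X] = (7/12)·(-4) + (1/3)·(-3) + (1/12)·0 = -10/3
E[X²] = (7/12)·16 + (1/3)·9 + (1/12)·0 = 37/3
Var(X) = 37/3 − (-10/3)² = 11/9 ≈ 1.2222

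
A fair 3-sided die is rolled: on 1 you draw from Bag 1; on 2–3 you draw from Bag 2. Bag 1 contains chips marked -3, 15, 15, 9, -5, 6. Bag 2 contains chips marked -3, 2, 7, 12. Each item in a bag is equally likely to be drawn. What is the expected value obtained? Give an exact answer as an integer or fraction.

91/18

E[X | Bag 1] = (-3 + 15 + 15 + 9 − 5 + 6)/6 = 37/6
E[X | Bag 2] = (-3 + 2 + 7 + 12)/4 = 9/2
E[X] = (1/3)·37/6 + (2/3)·9/2 = 91/18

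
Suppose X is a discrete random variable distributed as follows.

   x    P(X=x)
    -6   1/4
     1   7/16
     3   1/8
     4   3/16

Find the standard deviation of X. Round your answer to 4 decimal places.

E[X] = 1/16, E[X²] = 217/16
Var(X) = E[X²] − (E[X])² = 217/16 − 1/256 = 3471/256
SD(X) = √(3471/256) ≈ 3.6822

3.6822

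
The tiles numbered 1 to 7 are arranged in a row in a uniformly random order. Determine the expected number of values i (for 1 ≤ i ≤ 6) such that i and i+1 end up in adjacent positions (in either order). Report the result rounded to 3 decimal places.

1.714

For each i ∈ {1,…,6}, let Xᵢ = 1 if i and i+1 are adjacent. P(Xᵢ=1) = 2·(7−1)!/7! = 2/7.
By linearity, E[ΣXᵢ] = (6)·(2/7) = 12/7.
≈ 1.714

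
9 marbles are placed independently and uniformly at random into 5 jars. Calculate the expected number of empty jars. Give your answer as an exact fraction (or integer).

262144/390625

Let Xⱼ=1 if jar j is empty. P(Xⱼ=1) = ((5-1)/5)^9 = 262144/1953125.
By linearity, E[#empty] = 5·262144/1953125 = 262144/390625.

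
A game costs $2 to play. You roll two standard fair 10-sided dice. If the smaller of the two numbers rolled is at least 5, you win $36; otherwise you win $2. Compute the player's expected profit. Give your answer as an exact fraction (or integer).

306/25 dollars

E[payout] = (16/25)·2 + (9/25)·36 = 356/25
Expected profit = 356/25 − 2 = 306/25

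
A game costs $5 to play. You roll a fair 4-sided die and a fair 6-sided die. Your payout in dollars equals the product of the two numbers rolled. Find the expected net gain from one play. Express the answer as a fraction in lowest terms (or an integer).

15/4 dollars

Distribution of the product of the two numbers rolled: 1 w.p. 1/24, 2 w.p. 1/12, 3 w.p. 1/12, 4 w.p. 1/8, 5 w.p. 1/24, 6 w.p. 1/8, …
E[payout] = (1/24)·1 + (1/12)·2 + (1/12)·3 + (1/8)·4 + (1/24)·5 + (1/8)·6 + (1/12)·8 + (1/24)·9 + (1/24)·10 + (1/8)·12 + (1/24)·15 + (1/24)·16 + (1/24)·18 + (1/24)·20 + (1/24)·24 = 35/4
Expected profit = 35/4 − 5 = 15/4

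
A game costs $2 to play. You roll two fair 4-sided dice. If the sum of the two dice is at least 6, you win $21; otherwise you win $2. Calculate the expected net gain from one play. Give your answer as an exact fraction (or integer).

E[payout] = (5/8)·2 + (3/8)·21 = 73/8
Expected profit = 73/8 − 2 = 57/8

57/8 dollars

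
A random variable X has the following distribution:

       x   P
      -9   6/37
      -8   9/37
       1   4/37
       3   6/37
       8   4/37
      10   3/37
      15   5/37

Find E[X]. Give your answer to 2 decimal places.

0.89

E[X] = (6/37)·(-9) + (9/37)·(-8) + (4/37)·1 + (6/37)·3 + (4/37)·8 + (3/37)·10 + (5/37)·15
     = 33/37 ≈ 0.89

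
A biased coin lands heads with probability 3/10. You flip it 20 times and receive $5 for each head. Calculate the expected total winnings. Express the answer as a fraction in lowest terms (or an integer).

E[#heads] = 20·3/10 = 6 (linearity over flips).
E[winnings] = 5·6 = 30.

$30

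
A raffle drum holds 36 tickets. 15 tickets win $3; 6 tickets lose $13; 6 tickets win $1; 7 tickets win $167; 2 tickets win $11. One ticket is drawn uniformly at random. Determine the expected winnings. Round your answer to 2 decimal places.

$32.33

E[payout] = (15/36)·3 + (6/36)·(-13) + (6/36)·1 + (7/36)·167 + (2/36)·11 = 97/3
≈ $32.33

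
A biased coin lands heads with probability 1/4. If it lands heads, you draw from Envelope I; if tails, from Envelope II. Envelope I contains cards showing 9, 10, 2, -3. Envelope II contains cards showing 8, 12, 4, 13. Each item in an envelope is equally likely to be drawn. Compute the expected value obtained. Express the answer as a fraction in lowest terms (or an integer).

E[X | Envelope I] = (9 + 10 + 2 − 3)/4 = 9/2
E[X | Envelope II] = (8 + 12 + 4 + 13)/4 = 37/4
E[X] = (1/4)·9/2 + (3/4)·37/4 = 129/16

129/16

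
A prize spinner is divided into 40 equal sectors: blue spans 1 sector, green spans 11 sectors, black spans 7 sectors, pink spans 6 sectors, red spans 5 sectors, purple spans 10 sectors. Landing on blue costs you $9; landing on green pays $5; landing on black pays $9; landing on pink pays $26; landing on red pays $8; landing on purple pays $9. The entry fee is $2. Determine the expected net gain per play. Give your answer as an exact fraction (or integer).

E[payout] = (1/40)·(-9) + (11/40)·5 + (7/40)·9 + (6/40)·26 + (5/40)·8 + (10/40)·9 = 79/8
Expected profit = 79/8 − 2 = 63/8

63/8 dollars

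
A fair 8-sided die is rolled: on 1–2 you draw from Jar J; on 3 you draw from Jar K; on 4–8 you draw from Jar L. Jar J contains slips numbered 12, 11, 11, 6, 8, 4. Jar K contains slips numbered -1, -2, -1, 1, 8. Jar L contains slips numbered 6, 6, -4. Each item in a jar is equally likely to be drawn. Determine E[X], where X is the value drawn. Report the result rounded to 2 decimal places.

3.96

E[X | Jar J] = (12 + 11 + 11 + 6 + 8 + 4)/6 = 26/3
E[X | Jar K] = (-1 − 2 − 1 + 1 + 8)/5 = 1
E[X | Jar L] = (6 + 6 − 4)/3 = 8/3
E[X] = (1/4)·26/3 + (1/8)·1 + (5/8)·8/3 = 95/24 ≈ 3.96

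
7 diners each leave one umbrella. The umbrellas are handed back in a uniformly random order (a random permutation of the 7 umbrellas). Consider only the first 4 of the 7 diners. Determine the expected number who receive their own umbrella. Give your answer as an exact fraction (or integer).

Let Xᵢ = 1 if person i gets their own umbrella. For each i, P(Xᵢ=1) = 1/7.
By linearity of expectation, E[X₁+…+X_4] = 4·(1/7) = 4/7.

4/7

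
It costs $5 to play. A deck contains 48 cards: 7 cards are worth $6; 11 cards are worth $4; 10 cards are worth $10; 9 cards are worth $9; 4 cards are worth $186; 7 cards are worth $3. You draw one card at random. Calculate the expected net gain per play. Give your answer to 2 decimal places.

E[payout] = (7/48)·6 + (11/48)·4 + (10/48)·10 + (9/48)·9 + (4/48)·186 + (7/48)·3 = 43/2
Expected profit = 43/2 − 5 = 33/2 ≈ $16.50

$16.50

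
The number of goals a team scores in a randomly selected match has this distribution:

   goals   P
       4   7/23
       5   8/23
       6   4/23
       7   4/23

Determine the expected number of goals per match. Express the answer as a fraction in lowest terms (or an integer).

E[X] = (7/23)·4 + (8/23)·5 + (4/23)·6 + (4/23)·7
     = 120/23

120/23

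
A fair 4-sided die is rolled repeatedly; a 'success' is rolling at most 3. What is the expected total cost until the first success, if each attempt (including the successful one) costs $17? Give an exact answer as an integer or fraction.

E[#attempts] = 1/p = 4/3; E[cost] = 17·4/3 = 68/3.

68/3 dollars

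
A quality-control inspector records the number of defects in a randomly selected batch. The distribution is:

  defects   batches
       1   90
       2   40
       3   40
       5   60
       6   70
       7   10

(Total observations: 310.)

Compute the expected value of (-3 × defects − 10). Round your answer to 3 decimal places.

-20.452

Total = 310, so P(defects=1) = 90/310, etc.
E[-3x-10] = (9/31)·(-13) + (4/31)·(-16) + (4/31)·(-19) + (6/31)·(-25) + (7/31)·(-28) + (1/31)·(-31)
     = -634/31 ≈ -20.452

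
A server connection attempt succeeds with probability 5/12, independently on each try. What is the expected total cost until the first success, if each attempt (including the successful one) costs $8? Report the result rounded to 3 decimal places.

E[#attempts] = 1/p = 12/5; E[cost] = 8·12/5 = 96/5.
≈ 19.200

$19.200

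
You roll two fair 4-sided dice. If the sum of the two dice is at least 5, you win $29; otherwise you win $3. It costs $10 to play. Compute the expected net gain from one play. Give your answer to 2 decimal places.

$9.25

E[payout] = (3/8)·3 + (5/8)·29 = 77/4
Expected profit = 77/4 − 10 = 37/4 ≈ $9.25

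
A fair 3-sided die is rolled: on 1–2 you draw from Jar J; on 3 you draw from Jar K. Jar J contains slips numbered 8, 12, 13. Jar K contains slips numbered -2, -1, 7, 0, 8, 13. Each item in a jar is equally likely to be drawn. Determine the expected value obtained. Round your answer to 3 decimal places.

8.722

E[X | Jar J] = (8 + 12 + 13)/3 = 11
E[X | Jar K] = (-2 − 1 + 7 + 0 + 8 + 13)/6 = 25/6
E[X] = (2/3)·11 + (1/3)·25/6 = 157/18 ≈ 8.722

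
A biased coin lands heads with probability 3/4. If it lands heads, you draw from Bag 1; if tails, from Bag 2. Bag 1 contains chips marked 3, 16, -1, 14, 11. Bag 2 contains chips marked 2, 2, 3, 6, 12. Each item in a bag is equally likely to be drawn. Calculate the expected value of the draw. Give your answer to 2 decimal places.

7.70

E[X | Bag 1] = (3 + 16 − 1 + 14 + 11)/5 = 43/5
E[X | Bag 2] = (2 + 2 + 3 + 6 + 12)/5 = 5
E[X] = (3/4)·43/5 + (1/4)·5 = 77/10 ≈ 7.70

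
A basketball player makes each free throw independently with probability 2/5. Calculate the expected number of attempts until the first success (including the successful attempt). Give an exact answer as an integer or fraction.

For a geometric distribution, E[trials] = 1/p = 1/(2/5) = 5/2.

5/2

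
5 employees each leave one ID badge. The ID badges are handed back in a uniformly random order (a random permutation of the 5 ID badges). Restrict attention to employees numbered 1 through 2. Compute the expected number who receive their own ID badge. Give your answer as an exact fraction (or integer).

2/5

Let Xᵢ = 1 if person i gets their own ID badge. For each i, P(Xᵢ=1) = 1/5.
By linearity of expectation, E[X₁+…+X_2] = 2·(1/5) = 2/5.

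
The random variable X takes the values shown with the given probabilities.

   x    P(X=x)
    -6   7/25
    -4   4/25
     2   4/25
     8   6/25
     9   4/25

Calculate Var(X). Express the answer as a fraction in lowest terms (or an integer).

24844/625

E[X] = (7/25)·(-6) + (4/25)·(-4) + (4/25)·2 + (6/25)·8 + (4/25)·9 = 34/25
E[X²] = (7/25)·36 + (4/25)·16 + (4/25)·4 + (6/25)·64 + (4/25)·81 = 208/5
Var(X) = 208/5 − (34/25)² = 24844/625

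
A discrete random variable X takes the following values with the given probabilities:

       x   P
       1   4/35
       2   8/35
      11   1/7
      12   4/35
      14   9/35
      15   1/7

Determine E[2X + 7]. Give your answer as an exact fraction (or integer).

E[2x+7] = (4/35)·9 + (8/35)·11 + (1/7)·29 + (4/35)·31 + (9/35)·35 + (1/7)·37
     = 893/35

893/35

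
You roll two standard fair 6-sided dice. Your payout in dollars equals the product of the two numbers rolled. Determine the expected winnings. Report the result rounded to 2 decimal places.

$12.25

Distribution of the product of the two numbers rolled: 1 w.p. 1/36, 2 w.p. 1/18, 3 w.p. 1/18, 4 w.p. 1/12, 5 w.p. 1/18, 6 w.p. 1/9, …
E[payout] = (1/36)·1 + (1/18)·2 + (1/18)·3 + (1/12)·4 + (1/18)·5 + (1/9)·6 + (1/18)·8 + (1/36)·9 + (1/18)·10 + (1/9)·12 + (1/18)·15 + (1/36)·16 + (1/18)·18 + (1/18)·20 + (1/18)·24 + (1/36)·25 + (1/18)·30 + (1/36)·36 = 49/4
≈ $12.25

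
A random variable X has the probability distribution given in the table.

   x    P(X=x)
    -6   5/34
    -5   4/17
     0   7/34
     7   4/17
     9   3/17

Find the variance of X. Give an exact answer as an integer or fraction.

10293/289

E[X] = (5/34)·(-6) + (4/17)·(-5) + (7/34)·0 + (4/17)·7 + (3/17)·9 = 20/17
E[X²] = (5/34)·36 + (4/17)·25 + (7/34)·0 + (4/17)·49 + (3/17)·81 = 37
Var(X) = 37 − (20/17)² = 10293/289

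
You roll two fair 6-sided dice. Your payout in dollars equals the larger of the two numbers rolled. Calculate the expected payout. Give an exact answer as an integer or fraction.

161/36 dollars

Distribution of the larger of the two numbers rolled: 1 w.p. 1/36, 2 w.p. 1/12, 3 w.p. 5/36, 4 w.p. 7/36, 5 w.p. 1/4, 6 w.p. 11/36
E[payout] = (1/36)·1 + (1/12)·2 + (5/36)·3 + (7/36)·4 + (1/4)·5 + (11/36)·6 = 161/36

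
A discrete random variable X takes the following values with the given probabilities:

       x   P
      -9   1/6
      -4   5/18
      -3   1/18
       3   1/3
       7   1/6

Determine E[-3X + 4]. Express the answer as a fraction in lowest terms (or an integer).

E[-3x+4] = (1/6)·31 + (5/18)·16 + (1/18)·13 + (1/3)·(-5) + (1/6)·(-17)
     = 35/6

35/6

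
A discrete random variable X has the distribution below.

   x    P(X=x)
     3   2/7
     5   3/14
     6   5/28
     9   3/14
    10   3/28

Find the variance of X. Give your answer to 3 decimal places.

6.429

E[X] = (2/7)·3 + (3/14)·5 + (5/28)·6 + (3/14)·9 + (3/28)·10 = 6
E[X²] = (2/7)·9 + (3/14)·25 + (5/28)·36 + (3/14)·81 + (3/28)·100 = 297/7
Var(X) = 297/7 − (6)² = 45/7 ≈ 6.429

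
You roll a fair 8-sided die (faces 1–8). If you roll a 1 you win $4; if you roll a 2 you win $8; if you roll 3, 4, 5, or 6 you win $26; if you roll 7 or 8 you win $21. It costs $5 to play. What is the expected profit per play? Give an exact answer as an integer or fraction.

59/4 dollars

E[payout] = (1/8)·4 + (1/8)·8 + (1/4)·21 + (1/2)·26 = 79/4
Expected profit = 79/4 − 5 = 59/4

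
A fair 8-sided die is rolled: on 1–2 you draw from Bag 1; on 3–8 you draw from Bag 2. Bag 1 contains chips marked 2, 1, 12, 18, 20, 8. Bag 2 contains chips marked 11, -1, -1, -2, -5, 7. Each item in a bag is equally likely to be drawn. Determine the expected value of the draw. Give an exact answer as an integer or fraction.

11/3

E[X | Bag 1] = (2 + 1 + 12 + 18 + 20 + 8)/6 = 61/6
E[X | Bag 2] = (11 − 1 − 1 − 2 − 5 + 7)/6 = 3/2
E[X] = (1/4)·61/6 + (3/4)·3/2 = 11/3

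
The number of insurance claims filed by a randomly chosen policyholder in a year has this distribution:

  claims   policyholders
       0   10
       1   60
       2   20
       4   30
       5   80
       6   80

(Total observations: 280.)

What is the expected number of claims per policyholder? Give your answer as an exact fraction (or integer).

55/14

Total = 280, so P(claims=0) = 10/280, etc.
E[X] = (1/28)·0 + (3/14)·1 + (1/14)·2 + (3/28)·4 + (2/7)·5 + (2/7)·6
     = 55/14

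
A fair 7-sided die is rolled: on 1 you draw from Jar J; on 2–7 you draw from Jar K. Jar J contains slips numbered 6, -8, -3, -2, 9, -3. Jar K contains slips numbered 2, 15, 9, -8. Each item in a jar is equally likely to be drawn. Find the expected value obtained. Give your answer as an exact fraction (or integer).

E[X | Jar J] = (6 − 8 − 3 − 2 + 9 − 3)/6 = -1/6
E[X | Jar K] = (2 + 15 + 9 − 8)/4 = 9/2
E[X] = (1/7)·(-1/6) + (6/7)·9/2 = 23/6

23/6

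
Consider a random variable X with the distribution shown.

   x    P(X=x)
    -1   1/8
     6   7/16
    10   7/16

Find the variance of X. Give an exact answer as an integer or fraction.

791/64

E[X] = (1/8)·(-1) + (7/16)·6 + (7/16)·10 = 55/8
E[X²] = (1/8)·1 + (7/16)·36 + (7/16)·100 = 477/8
Var(X) = 477/8 − (55/8)² = 791/64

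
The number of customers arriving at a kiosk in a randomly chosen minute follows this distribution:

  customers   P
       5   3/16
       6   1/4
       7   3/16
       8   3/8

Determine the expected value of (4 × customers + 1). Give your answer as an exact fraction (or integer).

28

E[4x+1] = (3/16)·21 + (1/4)·25 + (3/16)·29 + (3/8)·33
     = 28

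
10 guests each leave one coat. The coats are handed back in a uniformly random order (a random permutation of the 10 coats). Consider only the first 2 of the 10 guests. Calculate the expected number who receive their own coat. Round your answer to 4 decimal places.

0.2000

Let Xᵢ = 1 if person i gets their own coat. For each i, P(Xᵢ=1) = 1/10.
By linearity of expectation, E[X₁+…+X_2] = 2·(1/10) = 1/5.
≈ 0.2000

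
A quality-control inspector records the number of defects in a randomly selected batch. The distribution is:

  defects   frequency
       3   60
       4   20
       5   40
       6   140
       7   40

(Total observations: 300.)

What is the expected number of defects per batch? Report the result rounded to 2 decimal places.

5.27

Total = 300, so P(defects=3) = 60/300, etc.
E[X] = (1/5)·3 + (1/15)·4 + (2/15)·5 + (7/15)·6 + (2/15)·7
     = 79/15 ≈ 5.27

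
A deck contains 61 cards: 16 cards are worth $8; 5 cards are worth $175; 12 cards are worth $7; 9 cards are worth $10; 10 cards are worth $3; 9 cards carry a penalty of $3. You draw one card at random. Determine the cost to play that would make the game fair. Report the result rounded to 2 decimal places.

$19.34

E[payout] = (16/61)·8 + (5/61)·175 + (12/61)·7 + (9/61)·10 + (10/61)·3 + (9/61)·(-3) = 1180/61
Fair fee = E[payout] = 1180/61 ≈ $19.34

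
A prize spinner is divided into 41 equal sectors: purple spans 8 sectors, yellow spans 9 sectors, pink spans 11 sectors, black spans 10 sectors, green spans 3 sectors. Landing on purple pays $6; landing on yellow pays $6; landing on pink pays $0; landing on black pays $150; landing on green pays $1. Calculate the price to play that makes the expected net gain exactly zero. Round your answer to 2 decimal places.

E[payout] = (8/41)·6 + (9/41)·6 + (11/41)·0 + (10/41)·150 + (3/41)·1 = 1605/41
Fair fee = E[payout] = 1605/41 ≈ $39.15

$39.15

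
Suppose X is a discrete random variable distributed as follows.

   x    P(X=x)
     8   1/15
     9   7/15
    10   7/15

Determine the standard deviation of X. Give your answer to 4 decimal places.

E[X] = 47/5, E[X²] = 1331/15
Var(X) = E[X²] − (E[X])² = 1331/15 − 2209/25 = 28/75
SD(X) = √(28/75) ≈ 0.6110

0.6110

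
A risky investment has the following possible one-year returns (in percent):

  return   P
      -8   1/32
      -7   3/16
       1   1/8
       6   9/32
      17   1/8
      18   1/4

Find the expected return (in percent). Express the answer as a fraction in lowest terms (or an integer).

55/8

E[X] = (1/32)·(-8) + (3/16)·(-7) + (1/8)·1 + (9/32)·6 + (1/8)·17 + (1/4)·18
     = 55/8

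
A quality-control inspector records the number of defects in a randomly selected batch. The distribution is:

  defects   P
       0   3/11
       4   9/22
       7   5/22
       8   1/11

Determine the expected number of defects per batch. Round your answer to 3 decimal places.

E[X] = (3/11)·0 + (9/22)·4 + (5/22)·7 + (1/11)·8
     = 87/22 ≈ 3.955

3.955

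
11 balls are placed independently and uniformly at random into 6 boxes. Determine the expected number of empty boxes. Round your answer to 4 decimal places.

Let Xⱼ=1 if box j is empty. P(Xⱼ=1) = ((6-1)/6)^11 = 48828125/362797056.
By linearity, E[#empty] = 6·48828125/362797056 = 48828125/60466176.
≈ 0.8075

0.8075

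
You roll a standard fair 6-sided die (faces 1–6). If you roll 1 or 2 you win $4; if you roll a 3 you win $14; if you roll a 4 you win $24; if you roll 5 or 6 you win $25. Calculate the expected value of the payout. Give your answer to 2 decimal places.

E[payout] = (1/3)·4 + (1/6)·14 + (1/6)·24 + (1/3)·25 = 16
≈ $16.00

$16.00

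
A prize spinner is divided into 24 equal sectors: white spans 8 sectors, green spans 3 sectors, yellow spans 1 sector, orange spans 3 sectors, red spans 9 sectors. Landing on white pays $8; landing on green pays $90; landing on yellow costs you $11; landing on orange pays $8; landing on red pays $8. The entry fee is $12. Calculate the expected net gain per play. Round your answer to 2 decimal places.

E[payout] = (8/24)·8 + (3/24)·90 + (1/24)·(-11) + (3/24)·8 + (9/24)·8 = 419/24
Expected profit = 419/24 − 12 = 131/24 ≈ $5.46

$5.46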